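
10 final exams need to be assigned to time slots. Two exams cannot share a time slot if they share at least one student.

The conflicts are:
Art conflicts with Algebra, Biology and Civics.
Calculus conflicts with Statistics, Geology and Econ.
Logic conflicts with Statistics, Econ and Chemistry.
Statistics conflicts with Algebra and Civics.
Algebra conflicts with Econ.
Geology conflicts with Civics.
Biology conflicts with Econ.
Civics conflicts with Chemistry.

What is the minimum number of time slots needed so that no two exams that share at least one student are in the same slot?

2

Logic and Econ conflict, so at least 2 time slots are needed.
2 time slots suffice: Art=1, Calculus=2, Logic=2, Statistics=1, Algebra=2, Geology=1, Biology=2, Econ=1, Civics=2, Chemistry=1. Each listed conflict is separated.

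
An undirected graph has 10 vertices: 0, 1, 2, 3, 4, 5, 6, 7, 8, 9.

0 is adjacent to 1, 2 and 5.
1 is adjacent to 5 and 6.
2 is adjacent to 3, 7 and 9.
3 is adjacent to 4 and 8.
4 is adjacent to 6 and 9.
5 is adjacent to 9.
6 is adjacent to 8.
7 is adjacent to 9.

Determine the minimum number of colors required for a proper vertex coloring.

3

0, 1, 5 are mutually adjacent, so at least 3 colors are needed.
3 colors suffice: 0=blue, 1=green, 2=red, 3=blue, 4=red, 5=red, 6=blue, 7=green, 8=red, 9=blue. Each edge has distinct colors on its endpoints.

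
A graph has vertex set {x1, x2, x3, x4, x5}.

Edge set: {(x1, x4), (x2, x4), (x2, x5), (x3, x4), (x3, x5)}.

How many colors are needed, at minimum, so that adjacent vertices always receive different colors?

2

x3 and x5 are adjacent, so at least 2 colors are needed.
2 colors suffice: color 1 → {x4, x5}; color 2 → {x1, x2, x3}. No two adjacent vertices share a color.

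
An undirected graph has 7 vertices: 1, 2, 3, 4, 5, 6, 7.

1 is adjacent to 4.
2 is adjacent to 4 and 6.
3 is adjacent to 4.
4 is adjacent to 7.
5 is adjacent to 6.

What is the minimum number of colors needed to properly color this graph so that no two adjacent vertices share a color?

2

2 and 4 are adjacent, so at least 2 colors are needed.
2 colors suffice: color a → {4, 6}; color b → {1, 2, 3, 5, 7}. Each edge has distinct colors on its endpoints.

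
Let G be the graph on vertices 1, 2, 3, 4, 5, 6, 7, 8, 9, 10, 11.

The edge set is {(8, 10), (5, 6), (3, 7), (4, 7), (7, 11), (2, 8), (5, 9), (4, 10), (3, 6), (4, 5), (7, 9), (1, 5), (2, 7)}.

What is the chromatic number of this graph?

3

The cycle 5-9-7-3-6-5 has odd length 5, so it cannot be 2-colored; at least 3 colors are needed.
3 colors suffice: color red → {5, 7, 8}; color blue → {1, 2, 3, 4, 9, 11}; color green → {6, 10}. No two adjacent vertices share a color.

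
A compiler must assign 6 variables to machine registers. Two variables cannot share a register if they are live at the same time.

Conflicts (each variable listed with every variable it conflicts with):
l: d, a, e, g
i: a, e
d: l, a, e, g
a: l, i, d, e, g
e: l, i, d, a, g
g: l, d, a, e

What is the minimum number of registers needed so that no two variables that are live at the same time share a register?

l, d, a, e, g are mutually in conflict, so at least 5 registers are needed.
5 registers suffice: register 1 → {a}; register 2 → {e}; register 3 → {i, g}; register 4 → {d}; register 5 → {l}. Every pair that conflicts lands in different registers.

5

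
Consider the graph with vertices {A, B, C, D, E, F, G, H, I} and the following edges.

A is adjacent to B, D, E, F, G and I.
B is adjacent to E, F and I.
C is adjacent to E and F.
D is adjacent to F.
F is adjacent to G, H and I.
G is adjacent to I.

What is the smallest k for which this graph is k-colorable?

A, F, G, I form a clique, so at least 4 colors are needed.
4 colors suffice: color red → {E, F}; color blue → {A, C, H}; color green → {B, D, G}; color yellow → {I}. Each edge has distinct colors on its endpoints.

4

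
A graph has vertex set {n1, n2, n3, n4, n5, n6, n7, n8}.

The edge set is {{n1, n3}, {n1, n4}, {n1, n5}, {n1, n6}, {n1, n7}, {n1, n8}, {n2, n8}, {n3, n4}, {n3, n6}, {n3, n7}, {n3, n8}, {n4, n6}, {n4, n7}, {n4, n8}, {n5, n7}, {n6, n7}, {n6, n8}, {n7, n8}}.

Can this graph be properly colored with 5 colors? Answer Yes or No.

No

n1, n3, n4, n6, n7, n8 form a clique, so at least 6 colors are needed.
So 5 colors are not enough.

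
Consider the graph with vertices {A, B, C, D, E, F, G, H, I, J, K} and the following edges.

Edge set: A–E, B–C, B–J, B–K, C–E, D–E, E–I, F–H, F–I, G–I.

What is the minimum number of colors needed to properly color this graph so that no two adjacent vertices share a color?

2

B and K are adjacent, so at least 2 colors are needed.
One proper 2-coloring: A=2, B=1, C=2, D=2, E=1, F=1, G=1, H=2, I=2, J=2, K=2. No two adjacent vertices share a color.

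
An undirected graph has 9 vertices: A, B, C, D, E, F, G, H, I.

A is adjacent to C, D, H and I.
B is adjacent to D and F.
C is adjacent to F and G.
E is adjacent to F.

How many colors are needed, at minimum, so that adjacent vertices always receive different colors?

3

The cycle F-B-D-A-C-F has odd length 5, so it cannot be 2-colored; at least 3 colors are needed.
A valid assignment using 3 colors: A=1, B=3, C=2, D=2, E=2, F=1, G=1, H=2, I=2. Every edge joins two different colors.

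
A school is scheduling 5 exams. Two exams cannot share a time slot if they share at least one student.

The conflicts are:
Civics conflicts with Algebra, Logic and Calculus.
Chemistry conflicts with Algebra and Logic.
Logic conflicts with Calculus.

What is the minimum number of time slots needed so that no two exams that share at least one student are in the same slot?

3

Civics, Logic, Calculus pairwise conflict, so at least 3 time slots are needed.
3 time slots suffice: time slot 1 → {Civics, Chemistry}; time slot 2 → {Algebra, Logic}; time slot 3 → {Calculus}. Each listed conflict is separated.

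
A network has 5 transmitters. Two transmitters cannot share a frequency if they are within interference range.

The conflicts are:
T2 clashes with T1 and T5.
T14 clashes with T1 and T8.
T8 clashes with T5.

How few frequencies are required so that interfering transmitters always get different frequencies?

3

The cycle T8-T14-T1-T2-T5-T8 has odd length 5, so it cannot be 2-colored; at least 3 frequencies are needed.
3 frequencies suffice: frequency 1 → {T1, T5}; frequency 2 → {T2, T14}; frequency 3 → {T8}. No two conflicting transmitters share a frequency.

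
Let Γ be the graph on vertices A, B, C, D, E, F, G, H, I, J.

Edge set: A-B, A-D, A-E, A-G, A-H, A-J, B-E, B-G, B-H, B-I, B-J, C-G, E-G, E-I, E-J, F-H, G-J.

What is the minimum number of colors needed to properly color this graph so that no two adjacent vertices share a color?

5

A, B, E, G, J are mutually adjacent (a clique of size 5), so at least 5 colors are needed.
A valid assignment using 5 colors: A=1, B=2, C=1, D=2, E=3, F=1, G=4, H=3, I=1, J=5. No two adjacent vertices share a color.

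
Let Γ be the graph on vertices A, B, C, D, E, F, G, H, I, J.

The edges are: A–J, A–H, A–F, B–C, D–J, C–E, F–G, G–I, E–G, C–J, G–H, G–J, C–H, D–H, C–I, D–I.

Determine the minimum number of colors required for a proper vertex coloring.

2

C and E are adjacent, so at least 2 colors are needed.
2 colors suffice: color 1 → {A, C, D, G}; color 2 → {B, E, F, H, I, J}. Every edge joins two different colors.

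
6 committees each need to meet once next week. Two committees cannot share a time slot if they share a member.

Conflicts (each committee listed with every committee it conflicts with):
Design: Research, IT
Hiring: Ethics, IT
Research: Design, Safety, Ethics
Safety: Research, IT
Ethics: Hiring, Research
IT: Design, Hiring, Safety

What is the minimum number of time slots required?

3

The cycle Ethics-Research-Design-IT-Hiring-Ethics has odd length 5, so it cannot be 2-colored; at least 3 time slots are needed.
A valid assignment using 3 time slots: Design=2, Hiring=2, Research=1, Safety=2, Ethics=3, IT=1. Every pair that conflicts lands in different time slots.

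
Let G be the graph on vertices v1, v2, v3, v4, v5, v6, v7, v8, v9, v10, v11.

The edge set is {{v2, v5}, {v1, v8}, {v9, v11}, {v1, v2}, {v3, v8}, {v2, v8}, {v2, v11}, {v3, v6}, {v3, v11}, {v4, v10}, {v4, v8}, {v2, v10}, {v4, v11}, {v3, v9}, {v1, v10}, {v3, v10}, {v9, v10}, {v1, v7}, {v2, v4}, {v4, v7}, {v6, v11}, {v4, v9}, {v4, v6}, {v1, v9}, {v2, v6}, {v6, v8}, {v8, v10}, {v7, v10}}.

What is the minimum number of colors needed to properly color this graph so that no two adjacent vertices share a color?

4

v2, v4, v8, v10 are mutually adjacent (a clique of size 4), so at least 4 colors are needed.
A valid assignment using 4 colors: v1=1, v2=2, v3=1, v4=1, v5=1, v6=3, v7=2, v8=4, v9=2, v10=3, v11=4. Each edge has distinct colors on its endpoints.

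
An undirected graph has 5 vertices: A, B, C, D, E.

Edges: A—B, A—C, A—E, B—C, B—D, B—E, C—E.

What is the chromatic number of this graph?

4

A, B, C, E are pairwise adjacent (a clique of size 4), so at least 4 colors are needed.
4 colors suffice: color 1 → {B}; color 2 → {D, E}; color 3 → {C}; color 4 → {A}. No two adjacent vertices share a color.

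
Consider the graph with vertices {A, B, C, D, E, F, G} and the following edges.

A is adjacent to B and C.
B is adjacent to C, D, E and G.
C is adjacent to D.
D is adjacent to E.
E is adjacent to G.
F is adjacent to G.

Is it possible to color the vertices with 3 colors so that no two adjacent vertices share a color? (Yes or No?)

Yes

The chromatic number is 3. B, C, D are mutually adjacent, so at least 3 colors are needed.
3 colors suffice: color 1 → {B, F}; color 2 → {C, E}; color 3 → {A, D, G}.
That is already a proper 3-coloring.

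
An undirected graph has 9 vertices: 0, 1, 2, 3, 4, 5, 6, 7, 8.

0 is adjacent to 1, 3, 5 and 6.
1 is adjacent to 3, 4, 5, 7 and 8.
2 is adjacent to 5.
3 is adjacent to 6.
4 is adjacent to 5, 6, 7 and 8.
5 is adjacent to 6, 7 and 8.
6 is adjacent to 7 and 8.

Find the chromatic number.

1, 4, 5, 8 are mutually adjacent (a clique of size 4), so at least 4 colors are needed.
One proper 4-coloring: 0=green, 1=blue, 2=blue, 3=red, 4=green, 5=red, 6=blue, 7=yellow, 8=yellow. No two adjacent vertices share a color.

4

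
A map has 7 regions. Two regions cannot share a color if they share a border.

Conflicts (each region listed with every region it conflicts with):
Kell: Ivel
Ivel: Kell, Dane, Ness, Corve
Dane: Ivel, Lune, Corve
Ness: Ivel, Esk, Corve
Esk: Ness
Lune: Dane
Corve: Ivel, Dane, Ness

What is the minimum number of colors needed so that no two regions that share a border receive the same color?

Ivel, Ness, Corve are mutually in conflict, so at least 3 colors are needed.
3 colors suffice: Kell=2, Ivel=1, Dane=2, Ness=2, Esk=1, Lune=1, Corve=3. Every pair that conflicts lands in different colors.

3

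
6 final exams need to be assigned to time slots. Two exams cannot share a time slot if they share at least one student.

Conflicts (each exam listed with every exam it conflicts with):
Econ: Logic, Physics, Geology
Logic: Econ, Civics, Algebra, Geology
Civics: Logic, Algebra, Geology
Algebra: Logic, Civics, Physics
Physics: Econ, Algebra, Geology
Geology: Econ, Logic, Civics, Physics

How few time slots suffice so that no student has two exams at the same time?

3

Logic, Civics, Algebra pairwise conflict, so at least 3 time slots are needed.
3 time slots suffice: Econ=3, Logic=2, Civics=3, Algebra=1, Physics=2, Geology=1. Every pair that conflicts lands in different time slots.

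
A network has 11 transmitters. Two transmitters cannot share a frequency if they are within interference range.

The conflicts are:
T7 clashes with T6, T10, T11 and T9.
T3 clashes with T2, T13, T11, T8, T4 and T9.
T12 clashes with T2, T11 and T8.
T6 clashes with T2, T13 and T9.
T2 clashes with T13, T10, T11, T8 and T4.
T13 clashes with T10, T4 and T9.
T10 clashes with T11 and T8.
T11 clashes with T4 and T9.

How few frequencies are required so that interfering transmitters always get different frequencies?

T3, T2, T11, T4 pairwise conflict, so at least 4 frequencies are needed.
4 frequencies suffice: frequency 1 → {T2, T9}; frequency 2 → {T13, T11, T8}; frequency 3 → {T3, T12, T6, T10}; frequency 4 → {T7, T4}. Every pair that conflicts lands in different frequencies.

4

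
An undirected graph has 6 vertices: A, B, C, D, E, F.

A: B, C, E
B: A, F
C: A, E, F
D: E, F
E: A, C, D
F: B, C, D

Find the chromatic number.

A, C, E form a triangle, so at least 3 colors are needed.
3 colors suffice: color 1 → {E, F}; color 2 → {A, D}; color 3 → {B, C}. Every edge joins two different colors.

3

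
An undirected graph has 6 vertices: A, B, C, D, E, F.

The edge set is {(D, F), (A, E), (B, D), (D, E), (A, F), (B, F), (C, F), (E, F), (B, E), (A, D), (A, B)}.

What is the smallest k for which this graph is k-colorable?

A, B, D, E, F form a clique, so at least 5 colors are needed.
5 colors suffice: color red → {F}; color blue → {B, C}; color green → {D}; color yellow → {E}; color purple → {A}. Each edge has distinct colors on its endpoints.

5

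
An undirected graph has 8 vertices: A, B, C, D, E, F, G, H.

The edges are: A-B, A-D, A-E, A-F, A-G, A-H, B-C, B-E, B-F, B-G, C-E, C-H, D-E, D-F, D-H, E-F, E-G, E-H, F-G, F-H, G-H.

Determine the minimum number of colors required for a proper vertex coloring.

5

A, D, E, F, H are mutually adjacent (a clique of size 5), so at least 5 colors are needed.
A valid assignment using 5 colors: A=yellow, B=green, C=blue, D=purple, E=red, F=blue, G=purple, H=green. No two adjacent vertices share a color.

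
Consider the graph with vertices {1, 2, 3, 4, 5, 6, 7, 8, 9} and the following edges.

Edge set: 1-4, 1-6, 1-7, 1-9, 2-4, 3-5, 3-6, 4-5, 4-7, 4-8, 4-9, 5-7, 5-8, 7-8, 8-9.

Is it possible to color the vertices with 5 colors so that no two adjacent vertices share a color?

The chromatic number is 4. 4, 5, 7, 8 form a clique, so at least 4 colors are needed.
4 colors suffice: color a → {3, 4}; color b → {1, 2, 5}; color c → {6, 8}; color d → {7, 9}.
Since 5 ≥ 4, a proper 5-coloring certainly exists.

Yes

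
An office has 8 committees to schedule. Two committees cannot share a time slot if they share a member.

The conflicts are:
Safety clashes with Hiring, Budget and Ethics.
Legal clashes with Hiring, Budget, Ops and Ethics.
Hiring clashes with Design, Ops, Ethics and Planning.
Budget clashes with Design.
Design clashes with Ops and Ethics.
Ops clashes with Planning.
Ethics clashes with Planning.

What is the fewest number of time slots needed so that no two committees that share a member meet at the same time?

3

Hiring, Design, Ethics are mutually in conflict, so at least 3 time slots are needed.
3 time slots suffice: time slot 1 → {Hiring, Budget}; time slot 2 → {Ops, Ethics}; time slot 3 → {Safety, Legal, Design, Planning}. Each listed conflict is separated.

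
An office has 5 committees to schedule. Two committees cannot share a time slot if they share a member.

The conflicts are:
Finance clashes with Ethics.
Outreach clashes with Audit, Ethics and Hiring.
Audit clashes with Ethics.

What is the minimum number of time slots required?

Outreach, Audit, Ethics all conflict with each other, so at least 3 time slots are needed.
3 time slots suffice: time slot 1 → {Ethics, Hiring}; time slot 2 → {Finance, Outreach}; time slot 3 → {Audit}. No two conflicting committees share a time slot.

3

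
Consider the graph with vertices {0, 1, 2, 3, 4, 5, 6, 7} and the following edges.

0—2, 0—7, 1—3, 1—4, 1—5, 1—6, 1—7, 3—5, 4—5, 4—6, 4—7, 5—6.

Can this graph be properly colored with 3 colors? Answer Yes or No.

No

1, 4, 5, 6 are mutually adjacent (a clique of size 4), so at least 4 colors are needed.
So 3 colors are not enough.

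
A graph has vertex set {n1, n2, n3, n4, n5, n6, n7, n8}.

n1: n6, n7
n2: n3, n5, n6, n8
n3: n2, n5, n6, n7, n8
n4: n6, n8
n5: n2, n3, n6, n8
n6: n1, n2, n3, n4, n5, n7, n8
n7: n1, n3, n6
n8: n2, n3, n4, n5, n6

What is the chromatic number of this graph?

5

n2, n3, n5, n6, n8 are pairwise adjacent (a clique of size 5), so at least 5 colors are needed.
A valid assignment using 5 colors: n1=2, n2=4, n3=2, n4=2, n5=5, n6=1, n7=3, n8=3. Every edge joins two different colors.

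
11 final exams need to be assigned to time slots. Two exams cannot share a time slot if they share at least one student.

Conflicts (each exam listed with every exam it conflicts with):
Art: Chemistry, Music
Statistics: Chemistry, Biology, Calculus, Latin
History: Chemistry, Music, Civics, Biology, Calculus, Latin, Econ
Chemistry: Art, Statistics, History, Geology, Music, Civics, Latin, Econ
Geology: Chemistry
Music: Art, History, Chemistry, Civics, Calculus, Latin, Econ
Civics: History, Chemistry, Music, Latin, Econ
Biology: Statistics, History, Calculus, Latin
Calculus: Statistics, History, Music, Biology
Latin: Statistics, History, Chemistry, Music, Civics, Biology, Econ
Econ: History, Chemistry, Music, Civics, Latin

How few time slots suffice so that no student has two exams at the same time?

6

History, Chemistry, Music, Civics, Latin, Econ are mutually in conflict, so at least 6 time slots are needed.
6 time slots suffice: time slot 1 → {Chemistry, Biology}; time slot 2 → {Art, Statistics, History, Geology}; time slot 3 → {Music}; time slot 4 → {Calculus, Latin}; time slot 5 → {Econ}; time slot 6 → {Civics}. No two conflicting exams share a time slot.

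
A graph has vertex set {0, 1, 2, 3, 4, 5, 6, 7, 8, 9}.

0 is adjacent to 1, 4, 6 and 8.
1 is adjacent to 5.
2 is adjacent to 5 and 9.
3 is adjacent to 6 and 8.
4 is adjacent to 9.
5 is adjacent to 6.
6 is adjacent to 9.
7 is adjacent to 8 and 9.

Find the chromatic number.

3

The cycle 8-7-9-4-0-8 has odd length 5, so it cannot be 2-colored; at least 3 colors are needed.
3 colors suffice: 0=blue, 1=red, 2=red, 3=blue, 4=red, 5=blue, 6=red, 7=green, 8=red, 9=blue. Each edge has distinct colors on its endpoints.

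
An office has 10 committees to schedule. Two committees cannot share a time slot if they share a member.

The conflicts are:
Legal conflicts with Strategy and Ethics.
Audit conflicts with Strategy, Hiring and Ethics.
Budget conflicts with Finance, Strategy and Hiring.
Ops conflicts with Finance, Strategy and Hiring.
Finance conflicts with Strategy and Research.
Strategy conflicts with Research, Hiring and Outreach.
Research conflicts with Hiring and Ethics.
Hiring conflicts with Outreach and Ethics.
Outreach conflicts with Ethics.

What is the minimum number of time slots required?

3

Research, Hiring, Ethics are mutually in conflict, so at least 3 time slots are needed.
3 time slots suffice: Legal=2, Audit=3, Budget=3, Ops=3, Finance=2, Strategy=1, Research=3, Hiring=2, Outreach=3, Ethics=1. Every pair that conflicts lands in different time slots.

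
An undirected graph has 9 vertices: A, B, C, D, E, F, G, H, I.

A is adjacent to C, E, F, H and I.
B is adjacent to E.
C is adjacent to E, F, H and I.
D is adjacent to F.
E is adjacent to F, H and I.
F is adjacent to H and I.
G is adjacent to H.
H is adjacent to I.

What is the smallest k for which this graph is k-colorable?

6

A, C, E, F, H, I are mutually adjacent (a clique of size 6), so at least 6 colors are needed.
One proper 6-coloring: A=4, B=1, C=5, D=2, E=2, F=1, G=1, H=3, I=6. Every edge joins two different colors.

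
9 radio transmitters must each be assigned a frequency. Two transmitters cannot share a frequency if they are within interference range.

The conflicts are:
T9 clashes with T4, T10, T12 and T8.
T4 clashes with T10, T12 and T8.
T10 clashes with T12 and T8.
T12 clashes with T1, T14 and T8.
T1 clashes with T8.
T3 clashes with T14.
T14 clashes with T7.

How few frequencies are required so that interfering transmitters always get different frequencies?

T9, T4, T10, T12, T8 are mutually in conflict, so at least 5 frequencies are needed.
5 frequencies suffice: frequency 1 → {T12, T3, T7}; frequency 2 → {T14, T8}; frequency 3 → {T4, T1}; frequency 4 → {T10}; frequency 5 → {T9}. Each listed conflict is separated.

5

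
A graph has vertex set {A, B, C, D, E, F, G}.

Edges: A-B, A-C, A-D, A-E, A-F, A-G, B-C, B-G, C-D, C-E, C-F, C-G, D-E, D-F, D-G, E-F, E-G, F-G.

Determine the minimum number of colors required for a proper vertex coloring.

A, C, D, E, F, G are mutually adjacent (a clique of size 6), so at least 6 colors are needed.
6 colors suffice: color 1 → {A}; color 2 → {C}; color 3 → {G}; color 4 → {B, F}; color 5 → {D}; color 6 → {E}. Every edge joins two different colors.

6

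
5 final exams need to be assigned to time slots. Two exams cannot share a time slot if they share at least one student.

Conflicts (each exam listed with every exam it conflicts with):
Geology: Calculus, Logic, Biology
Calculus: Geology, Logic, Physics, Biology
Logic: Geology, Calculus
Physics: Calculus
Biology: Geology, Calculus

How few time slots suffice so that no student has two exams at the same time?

Geology, Calculus, Logic are mutually in conflict, so at least 3 time slots are needed.
Using 3 time slots: Geology=2, Calculus=1, Logic=3, Physics=2, Biology=3. No two conflicting exams share a time slot.

3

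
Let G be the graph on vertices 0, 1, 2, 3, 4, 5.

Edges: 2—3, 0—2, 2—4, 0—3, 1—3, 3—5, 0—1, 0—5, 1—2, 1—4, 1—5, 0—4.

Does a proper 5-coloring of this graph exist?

Yes

The chromatic number is 4. 0, 1, 3, 5 are pairwise adjacent (a clique of size 4), so at least 4 colors are needed.
4 colors suffice: color a → {0}; color b → {1}; color c → {3, 4}; color d → {2, 5}.
Since 5 ≥ 4, a proper 5-coloring certainly exists.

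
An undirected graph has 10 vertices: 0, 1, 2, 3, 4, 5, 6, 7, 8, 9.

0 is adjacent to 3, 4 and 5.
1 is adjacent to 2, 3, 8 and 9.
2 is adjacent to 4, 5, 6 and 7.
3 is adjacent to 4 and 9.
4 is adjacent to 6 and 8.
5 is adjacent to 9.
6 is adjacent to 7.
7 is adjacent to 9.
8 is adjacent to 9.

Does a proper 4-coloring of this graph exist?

The chromatic number is 3. 0, 3, 4 are mutually adjacent, so at least 3 colors are needed.
One proper 3-coloring: 0=b, 1=a, 2=b, 3=c, 4=a, 5=a, 6=c, 7=a, 8=c, 9=b.
Since 4 ≥ 3, a proper 4-coloring certainly exists.

Yes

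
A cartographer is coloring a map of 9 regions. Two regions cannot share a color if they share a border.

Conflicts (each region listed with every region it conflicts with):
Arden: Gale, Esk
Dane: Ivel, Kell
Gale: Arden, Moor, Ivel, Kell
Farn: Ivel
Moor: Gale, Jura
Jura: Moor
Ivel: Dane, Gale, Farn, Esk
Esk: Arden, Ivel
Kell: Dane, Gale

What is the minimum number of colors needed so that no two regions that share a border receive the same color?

Dane and Ivel conflict, so at least 2 colors are needed.
2 colors suffice: color 1 → {Dane, Gale, Farn, Jura, Esk}; color 2 → {Arden, Moor, Ivel, Kell}. Each listed conflict is separated.

2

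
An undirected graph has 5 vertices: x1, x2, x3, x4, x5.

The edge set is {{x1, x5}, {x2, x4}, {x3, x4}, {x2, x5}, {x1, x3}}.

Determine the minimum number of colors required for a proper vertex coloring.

3

The cycle x2-x5-x1-x3-x4-x2 has odd length 5, so it cannot be 2-colored; at least 3 colors are needed.
3 colors suffice: color 1 → {x1, x4}; color 2 → {x3, x5}; color 3 → {x2}. Each edge has distinct colors on its endpoints.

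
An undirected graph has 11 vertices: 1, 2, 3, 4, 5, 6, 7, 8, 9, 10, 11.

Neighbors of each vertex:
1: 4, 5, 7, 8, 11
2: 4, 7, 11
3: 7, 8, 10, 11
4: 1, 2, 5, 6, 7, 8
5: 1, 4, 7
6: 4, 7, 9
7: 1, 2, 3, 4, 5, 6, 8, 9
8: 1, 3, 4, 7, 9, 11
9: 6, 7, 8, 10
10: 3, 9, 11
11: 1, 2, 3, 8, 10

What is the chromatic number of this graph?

1, 4, 7, 8 are pairwise adjacent (a clique of size 4), so at least 4 colors are needed.
One proper 4-coloring: 1=d, 2=b, 3=c, 4=c, 5=b, 6=b, 7=a, 8=b, 9=c, 10=b, 11=a. Every edge joins two different colors.

4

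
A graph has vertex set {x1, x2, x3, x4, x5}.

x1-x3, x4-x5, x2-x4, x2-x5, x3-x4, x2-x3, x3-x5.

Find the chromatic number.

4

x2, x3, x4, x5 are pairwise adjacent (a clique of size 4), so at least 4 colors are needed.
4 colors suffice: x1=2, x2=3, x3=1, x4=4, x5=2. Each edge has distinct colors on its endpoints.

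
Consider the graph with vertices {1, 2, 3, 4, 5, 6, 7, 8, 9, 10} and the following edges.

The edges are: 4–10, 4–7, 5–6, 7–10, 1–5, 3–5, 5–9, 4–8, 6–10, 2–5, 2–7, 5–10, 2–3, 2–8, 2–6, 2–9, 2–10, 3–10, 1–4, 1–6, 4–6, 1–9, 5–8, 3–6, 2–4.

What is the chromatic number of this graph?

5

2, 3, 5, 6, 10 are mutually adjacent (a clique of size 5), so at least 5 colors are needed.
5 colors suffice: color red → {1, 2}; color blue → {4, 5}; color green → {8, 9, 10}; color yellow → {6, 7}; color purple → {3}. Every edge joins two different colors.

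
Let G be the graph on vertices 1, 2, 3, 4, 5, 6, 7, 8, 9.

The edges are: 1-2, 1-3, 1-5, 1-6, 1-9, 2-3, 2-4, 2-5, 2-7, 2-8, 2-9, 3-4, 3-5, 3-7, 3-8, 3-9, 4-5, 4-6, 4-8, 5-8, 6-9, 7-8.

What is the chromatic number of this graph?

5

2, 3, 4, 5, 8 are pairwise adjacent (a clique of size 5), so at least 5 colors are needed.
One proper 5-coloring: 1=green, 2=blue, 3=red, 4=purple, 5=yellow, 6=red, 7=yellow, 8=green, 9=yellow. Each edge has distinct colors on its endpoints.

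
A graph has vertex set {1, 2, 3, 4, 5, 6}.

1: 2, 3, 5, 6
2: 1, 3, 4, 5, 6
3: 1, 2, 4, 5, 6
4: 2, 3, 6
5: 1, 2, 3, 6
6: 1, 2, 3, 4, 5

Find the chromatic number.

1, 2, 3, 5, 6 are pairwise adjacent (a clique of size 5), so at least 5 colors are needed.
5 colors suffice: color a → {6}; color b → {3}; color c → {2}; color d → {4, 5}; color e → {1}. Every edge joins two different colors.

5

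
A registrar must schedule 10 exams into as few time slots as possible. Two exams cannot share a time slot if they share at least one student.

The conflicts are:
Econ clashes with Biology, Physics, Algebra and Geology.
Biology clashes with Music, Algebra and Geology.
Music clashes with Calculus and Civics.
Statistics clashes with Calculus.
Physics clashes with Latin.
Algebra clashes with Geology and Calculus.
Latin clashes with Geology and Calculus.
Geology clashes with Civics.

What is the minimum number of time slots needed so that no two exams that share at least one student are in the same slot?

4

Econ, Biology, Algebra, Geology are mutually in conflict, so at least 4 time slots are needed.
A valid assignment using 4 time slots: Econ=3, Biology=4, Music=2, Statistics=2, Physics=1, Algebra=2, Latin=2, Geology=1, Calculus=1, Civics=3. Each listed conflict is separated.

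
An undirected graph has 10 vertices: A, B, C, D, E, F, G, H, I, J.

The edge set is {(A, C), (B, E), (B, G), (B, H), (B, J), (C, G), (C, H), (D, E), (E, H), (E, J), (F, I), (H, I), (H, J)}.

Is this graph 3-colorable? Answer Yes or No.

No

B, E, H, J form a clique, so at least 4 colors are needed.
So 3 colors are not enough.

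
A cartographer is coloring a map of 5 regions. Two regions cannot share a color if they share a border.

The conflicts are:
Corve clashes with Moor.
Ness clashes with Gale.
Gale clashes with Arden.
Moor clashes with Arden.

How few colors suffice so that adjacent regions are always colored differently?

2

Gale and Arden conflict, so at least 2 colors are needed.
One proper 2-coloring: Corve=2, Ness=2, Gale=1, Moor=1, Arden=2. No two conflicting regions share a color.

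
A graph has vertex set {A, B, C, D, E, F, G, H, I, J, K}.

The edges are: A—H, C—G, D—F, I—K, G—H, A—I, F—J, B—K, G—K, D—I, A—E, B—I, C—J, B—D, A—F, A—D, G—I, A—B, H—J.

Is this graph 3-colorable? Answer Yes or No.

A, B, D, I are pairwise adjacent (a clique of size 4), so at least 4 colors are needed.
So 3 colors are not enough.

No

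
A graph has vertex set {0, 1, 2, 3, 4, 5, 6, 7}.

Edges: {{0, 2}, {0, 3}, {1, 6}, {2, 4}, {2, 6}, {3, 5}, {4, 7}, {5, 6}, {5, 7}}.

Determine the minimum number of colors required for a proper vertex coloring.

3

The cycle 6-2-4-7-5-6 has odd length 5, so it cannot be 2-colored; at least 3 colors are needed.
One proper 3-coloring: 0=green, 1=red, 2=red, 3=blue, 4=blue, 5=red, 6=blue, 7=green. Every edge joins two different colors.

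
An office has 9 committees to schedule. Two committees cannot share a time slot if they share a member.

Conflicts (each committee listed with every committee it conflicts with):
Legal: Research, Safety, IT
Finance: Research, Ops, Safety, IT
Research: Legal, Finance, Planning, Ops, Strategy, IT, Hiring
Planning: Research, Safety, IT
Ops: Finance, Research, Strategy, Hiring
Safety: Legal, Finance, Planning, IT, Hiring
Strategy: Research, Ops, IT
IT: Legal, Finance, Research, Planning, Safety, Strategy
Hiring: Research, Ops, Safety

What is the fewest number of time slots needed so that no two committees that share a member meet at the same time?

Finance, Research, Ops pairwise conflict, so at least 3 time slots are needed.
A valid assignment using 3 time slots: Legal=3, Finance=3, Research=1, Planning=3, Ops=2, Safety=1, Strategy=3, IT=2, Hiring=3. Every pair that conflicts lands in different time slots.

3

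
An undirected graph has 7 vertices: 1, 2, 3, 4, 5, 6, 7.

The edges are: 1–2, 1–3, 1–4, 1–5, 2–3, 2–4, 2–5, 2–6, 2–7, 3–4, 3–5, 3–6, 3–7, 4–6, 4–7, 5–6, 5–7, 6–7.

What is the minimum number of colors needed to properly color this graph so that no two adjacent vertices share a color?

2, 3, 5, 6, 7 form a clique, so at least 5 colors are needed.
5 colors suffice: 1=yellow, 2=red, 3=blue, 4=green, 5=green, 6=purple, 7=yellow. Every edge joins two different colors.

5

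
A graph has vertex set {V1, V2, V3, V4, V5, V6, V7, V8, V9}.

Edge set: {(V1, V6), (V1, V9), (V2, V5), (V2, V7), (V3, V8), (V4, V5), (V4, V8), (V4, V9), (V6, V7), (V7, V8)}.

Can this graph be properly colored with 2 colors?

The cycle V7-V2-V5-V4-V8-V7 has odd length 5, so it cannot be 2-colored; at least 3 colors are needed.
So 2 colors are not enough.

No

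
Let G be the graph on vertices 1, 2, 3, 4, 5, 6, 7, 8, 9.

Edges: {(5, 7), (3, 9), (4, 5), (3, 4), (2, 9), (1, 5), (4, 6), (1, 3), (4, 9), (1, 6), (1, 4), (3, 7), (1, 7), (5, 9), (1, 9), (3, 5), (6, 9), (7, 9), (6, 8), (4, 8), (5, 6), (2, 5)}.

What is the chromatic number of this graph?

1, 4, 5, 6, 9 are pairwise adjacent (a clique of size 5), so at least 5 colors are needed.
5 colors suffice: color red → {8, 9}; color blue → {5}; color green → {1, 2}; color yellow → {4, 7}; color purple → {3, 6}. Every edge joins two different colors.

5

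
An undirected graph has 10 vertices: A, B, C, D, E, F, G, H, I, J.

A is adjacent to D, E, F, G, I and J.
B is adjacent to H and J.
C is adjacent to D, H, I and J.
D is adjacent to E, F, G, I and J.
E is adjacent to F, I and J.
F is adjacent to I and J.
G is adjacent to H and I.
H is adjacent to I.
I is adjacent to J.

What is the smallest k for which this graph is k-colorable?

6

A, D, E, F, I, J are pairwise adjacent (a clique of size 6), so at least 6 colors are needed.
A valid assignment using 6 colors: A=4, B=1, C=4, D=3, E=6, F=5, G=5, H=2, I=1, J=2. No two adjacent vertices share a color.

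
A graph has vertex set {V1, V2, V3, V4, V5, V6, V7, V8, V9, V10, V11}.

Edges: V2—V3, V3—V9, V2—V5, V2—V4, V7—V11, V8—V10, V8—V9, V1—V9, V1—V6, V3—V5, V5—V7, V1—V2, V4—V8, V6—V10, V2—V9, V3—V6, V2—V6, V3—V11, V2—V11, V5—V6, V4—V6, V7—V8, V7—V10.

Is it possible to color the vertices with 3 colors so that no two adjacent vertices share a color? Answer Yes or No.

V2, V3, V5, V6 are pairwise adjacent (a clique of size 4), so at least 4 colors are needed.
So 3 colors are not enough.

No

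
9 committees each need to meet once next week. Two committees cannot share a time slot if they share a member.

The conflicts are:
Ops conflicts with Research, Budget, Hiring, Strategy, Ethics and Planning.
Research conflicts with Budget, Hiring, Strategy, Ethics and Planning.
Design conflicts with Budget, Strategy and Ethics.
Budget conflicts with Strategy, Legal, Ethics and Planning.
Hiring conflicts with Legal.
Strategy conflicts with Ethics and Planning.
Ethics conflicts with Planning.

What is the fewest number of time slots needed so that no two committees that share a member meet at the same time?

Ops, Research, Budget, Strategy, Ethics, Planning are mutually in conflict, so at least 6 time slots are needed.
Using 6 time slots: Ops=3, Research=5, Design=3, Budget=1, Hiring=1, Strategy=4, Legal=2, Ethics=2, Planning=6. No two conflicting committees share a time slot.

6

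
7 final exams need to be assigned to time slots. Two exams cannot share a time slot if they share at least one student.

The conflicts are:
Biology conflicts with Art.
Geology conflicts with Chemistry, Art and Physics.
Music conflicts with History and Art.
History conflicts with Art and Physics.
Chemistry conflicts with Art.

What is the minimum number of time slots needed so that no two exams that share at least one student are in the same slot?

Geology, Chemistry, Art pairwise conflict, so at least 3 time slots are needed.
Using 3 time slots: Biology=2, Geology=2, Music=3, History=2, Chemistry=3, Art=1, Physics=1. Every pair that conflicts lands in different time slots.

3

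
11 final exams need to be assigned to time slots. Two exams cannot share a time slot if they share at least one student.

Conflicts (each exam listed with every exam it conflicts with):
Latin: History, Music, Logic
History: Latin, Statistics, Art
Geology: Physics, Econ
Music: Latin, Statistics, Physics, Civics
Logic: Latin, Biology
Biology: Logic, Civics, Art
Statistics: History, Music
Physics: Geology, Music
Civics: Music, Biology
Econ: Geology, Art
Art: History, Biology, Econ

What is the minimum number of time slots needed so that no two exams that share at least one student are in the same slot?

3

The cycle Logic-Latin-Music-Civics-Biology-Logic has odd length 5, so it cannot be 2-colored; at least 3 time slots are needed.
3 time slots suffice: time slot 1 → {Geology, Music, Logic, Art}; time slot 2 → {Latin, Biology, Statistics, Physics, Econ}; time slot 3 → {History, Civics}. Each listed conflict is separated.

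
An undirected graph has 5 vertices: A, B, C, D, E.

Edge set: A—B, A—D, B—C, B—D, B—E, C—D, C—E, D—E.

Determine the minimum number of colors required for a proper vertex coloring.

B, C, D, E form a clique, so at least 4 colors are needed.
4 colors suffice: color 1 → {B}; color 2 → {D}; color 3 → {A, E}; color 4 → {C}. Each edge has distinct colors on its endpoints.

4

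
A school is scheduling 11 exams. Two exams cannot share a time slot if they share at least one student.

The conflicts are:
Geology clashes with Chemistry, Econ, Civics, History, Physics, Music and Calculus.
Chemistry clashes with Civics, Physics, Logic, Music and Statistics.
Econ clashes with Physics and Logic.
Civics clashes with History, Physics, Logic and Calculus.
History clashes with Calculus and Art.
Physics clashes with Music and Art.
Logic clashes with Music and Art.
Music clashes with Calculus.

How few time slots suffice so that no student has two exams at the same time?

4

Geology, Civics, History, Calculus all conflict with each other, so at least 4 time slots are needed.
A valid assignment using 4 time slots: Geology=1, Chemistry=2, Econ=2, Civics=3, History=4, Physics=4, Logic=1, Music=3, Calculus=2, Statistics=1, Art=2. Each listed conflict is separated.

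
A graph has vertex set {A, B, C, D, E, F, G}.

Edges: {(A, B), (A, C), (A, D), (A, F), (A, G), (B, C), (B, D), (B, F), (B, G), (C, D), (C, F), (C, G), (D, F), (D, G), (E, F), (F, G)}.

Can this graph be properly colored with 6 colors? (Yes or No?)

Yes

The chromatic number is 6. A, B, C, D, F, G are mutually adjacent (a clique of size 6), so at least 6 colors are needed.
6 colors suffice: color 1 → {F}; color 2 → {B, E}; color 3 → {G}; color 4 → {A}; color 5 → {C}; color 6 → {D}.
That is already a proper 6-coloring.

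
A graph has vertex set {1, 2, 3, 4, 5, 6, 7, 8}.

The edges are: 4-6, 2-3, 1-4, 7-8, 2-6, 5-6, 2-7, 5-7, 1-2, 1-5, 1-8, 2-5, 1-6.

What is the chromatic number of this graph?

4

1, 2, 5, 6 form a clique, so at least 4 colors are needed.
One proper 4-coloring: 1=red, 2=blue, 3=red, 4=blue, 5=yellow, 6=green, 7=red, 8=blue. No two adjacent vertices share a color.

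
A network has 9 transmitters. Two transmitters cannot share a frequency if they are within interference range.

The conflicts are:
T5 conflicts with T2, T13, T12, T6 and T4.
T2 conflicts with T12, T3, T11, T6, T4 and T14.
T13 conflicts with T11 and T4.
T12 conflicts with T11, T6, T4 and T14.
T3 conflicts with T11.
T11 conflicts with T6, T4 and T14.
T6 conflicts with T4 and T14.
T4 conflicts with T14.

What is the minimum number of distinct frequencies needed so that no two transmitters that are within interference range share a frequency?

T2, T12, T11, T6, T4, T14 all conflict with each other, so at least 6 frequencies are needed.
Using 6 frequencies: T5=3, T2=1, T13=1, T12=5, T3=2, T11=3, T6=4, T4=2, T14=6. Every pair that conflicts lands in different frequencies.

6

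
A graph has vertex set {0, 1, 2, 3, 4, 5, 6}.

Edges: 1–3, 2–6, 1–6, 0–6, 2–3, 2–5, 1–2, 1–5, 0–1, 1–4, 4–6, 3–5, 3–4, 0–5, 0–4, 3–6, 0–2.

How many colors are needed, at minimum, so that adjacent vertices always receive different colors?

1, 2, 3, 5 are pairwise adjacent (a clique of size 4), so at least 4 colors are needed.
A valid assignment using 4 colors: 0=b, 1=a, 2=d, 3=b, 4=d, 5=c, 6=c. Each edge has distinct colors on its endpoints.

4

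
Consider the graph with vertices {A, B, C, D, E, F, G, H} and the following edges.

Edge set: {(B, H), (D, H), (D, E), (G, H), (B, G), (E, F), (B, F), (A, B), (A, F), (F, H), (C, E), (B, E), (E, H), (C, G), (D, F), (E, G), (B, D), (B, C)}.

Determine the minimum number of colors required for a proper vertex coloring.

B, D, E, F, H are pairwise adjacent (a clique of size 5), so at least 5 colors are needed.
5 colors suffice: A=2, B=1, C=3, D=5, E=2, F=4, G=4, H=3. Each edge has distinct colors on its endpoints.

5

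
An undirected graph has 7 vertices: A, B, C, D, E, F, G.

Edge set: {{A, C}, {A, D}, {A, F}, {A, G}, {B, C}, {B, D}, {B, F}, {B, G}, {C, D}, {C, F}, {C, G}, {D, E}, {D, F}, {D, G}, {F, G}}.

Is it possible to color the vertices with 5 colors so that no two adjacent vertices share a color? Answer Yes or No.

The chromatic number is 5. A, C, D, F, G form a clique, so at least 5 colors are needed.
One proper 5-coloring: A=5, B=5, C=2, D=1, E=2, F=4, G=3.
That is already a proper 5-coloring.

Yes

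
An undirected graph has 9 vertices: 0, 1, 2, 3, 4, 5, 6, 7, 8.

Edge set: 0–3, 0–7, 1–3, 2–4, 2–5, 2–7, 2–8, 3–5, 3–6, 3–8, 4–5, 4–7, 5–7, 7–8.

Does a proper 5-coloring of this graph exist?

The chromatic number is 4. 2, 4, 5, 7 are mutually adjacent (a clique of size 4), so at least 4 colors are needed.
4 colors suffice: color red → {3, 7}; color blue → {0, 1, 5, 6, 8}; color green → {2}; color yellow → {4}.
Since 5 ≥ 4, a proper 5-coloring certainly exists.

Yes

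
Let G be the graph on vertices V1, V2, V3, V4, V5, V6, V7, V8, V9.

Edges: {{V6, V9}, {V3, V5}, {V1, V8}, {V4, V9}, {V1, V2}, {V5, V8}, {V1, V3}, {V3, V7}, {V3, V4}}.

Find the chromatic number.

V4 and V9 are adjacent, so at least 2 colors are needed.
2 colors suffice: color 1 → {V2, V3, V8, V9}; color 2 → {V1, V4, V5, V6, V7}. No two adjacent vertices share a color.

2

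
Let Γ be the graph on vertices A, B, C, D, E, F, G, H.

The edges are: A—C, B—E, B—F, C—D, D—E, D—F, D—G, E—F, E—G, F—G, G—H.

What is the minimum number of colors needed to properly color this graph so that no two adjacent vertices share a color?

D, E, F, G are pairwise adjacent (a clique of size 4), so at least 4 colors are needed.
A valid assignment using 4 colors: A=blue, B=blue, C=red, D=green, E=yellow, F=red, G=blue, H=red. Every edge joins two different colors.

4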